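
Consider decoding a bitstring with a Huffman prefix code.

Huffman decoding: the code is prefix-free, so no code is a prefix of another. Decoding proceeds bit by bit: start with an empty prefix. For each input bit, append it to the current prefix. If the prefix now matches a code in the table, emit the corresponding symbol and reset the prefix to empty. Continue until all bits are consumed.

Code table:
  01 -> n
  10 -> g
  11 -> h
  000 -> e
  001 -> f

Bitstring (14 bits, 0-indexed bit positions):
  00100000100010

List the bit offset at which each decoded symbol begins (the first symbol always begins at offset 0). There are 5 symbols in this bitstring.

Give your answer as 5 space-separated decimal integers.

Answer: 0 3 6 9 12

Derivation:
Bit 0: prefix='0' (no match yet)
Bit 1: prefix='00' (no match yet)
Bit 2: prefix='001' -> emit 'f', reset
Bit 3: prefix='0' (no match yet)
Bit 4: prefix='00' (no match yet)
Bit 5: prefix='000' -> emit 'e', reset
Bit 6: prefix='0' (no match yet)
Bit 7: prefix='00' (no match yet)
Bit 8: prefix='001' -> emit 'f', reset
Bit 9: prefix='0' (no match yet)
Bit 10: prefix='00' (no match yet)
Bit 11: prefix='000' -> emit 'e', reset
Bit 12: prefix='1' (no match yet)
Bit 13: prefix='10' -> emit 'g', reset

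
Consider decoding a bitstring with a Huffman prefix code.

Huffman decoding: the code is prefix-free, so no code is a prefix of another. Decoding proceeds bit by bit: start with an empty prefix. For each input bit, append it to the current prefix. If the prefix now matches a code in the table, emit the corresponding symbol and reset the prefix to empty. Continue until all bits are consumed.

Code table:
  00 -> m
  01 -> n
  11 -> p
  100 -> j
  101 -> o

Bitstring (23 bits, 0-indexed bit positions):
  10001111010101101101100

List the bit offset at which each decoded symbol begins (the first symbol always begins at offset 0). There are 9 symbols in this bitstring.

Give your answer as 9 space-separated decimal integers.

Bit 0: prefix='1' (no match yet)
Bit 1: prefix='10' (no match yet)
Bit 2: prefix='100' -> emit 'j', reset
Bit 3: prefix='0' (no match yet)
Bit 4: prefix='01' -> emit 'n', reset
Bit 5: prefix='1' (no match yet)
Bit 6: prefix='11' -> emit 'p', reset
Bit 7: prefix='1' (no match yet)
Bit 8: prefix='10' (no match yet)
Bit 9: prefix='101' -> emit 'o', reset
Bit 10: prefix='0' (no match yet)
Bit 11: prefix='01' -> emit 'n', reset
Bit 12: prefix='0' (no match yet)
Bit 13: prefix='01' -> emit 'n', reset
Bit 14: prefix='1' (no match yet)
Bit 15: prefix='10' (no match yet)
Bit 16: prefix='101' -> emit 'o', reset
Bit 17: prefix='1' (no match yet)
Bit 18: prefix='10' (no match yet)
Bit 19: prefix='101' -> emit 'o', reset
Bit 20: prefix='1' (no match yet)
Bit 21: prefix='10' (no match yet)
Bit 22: prefix='100' -> emit 'j', reset

Answer: 0 3 5 7 10 12 14 17 20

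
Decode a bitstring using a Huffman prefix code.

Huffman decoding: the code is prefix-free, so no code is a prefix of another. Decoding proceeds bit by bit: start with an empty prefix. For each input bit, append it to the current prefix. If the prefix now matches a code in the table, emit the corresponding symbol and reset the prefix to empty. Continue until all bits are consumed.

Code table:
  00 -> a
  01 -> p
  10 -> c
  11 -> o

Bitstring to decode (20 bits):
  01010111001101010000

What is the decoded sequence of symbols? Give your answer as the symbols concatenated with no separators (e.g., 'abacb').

Answer: pppoaoppaa

Derivation:
Bit 0: prefix='0' (no match yet)
Bit 1: prefix='01' -> emit 'p', reset
Bit 2: prefix='0' (no match yet)
Bit 3: prefix='01' -> emit 'p', reset
Bit 4: prefix='0' (no match yet)
Bit 5: prefix='01' -> emit 'p', reset
Bit 6: prefix='1' (no match yet)
Bit 7: prefix='11' -> emit 'o', reset
Bit 8: prefix='0' (no match yet)
Bit 9: prefix='00' -> emit 'a', reset
Bit 10: prefix='1' (no match yet)
Bit 11: prefix='11' -> emit 'o', reset
Bit 12: prefix='0' (no match yet)
Bit 13: prefix='01' -> emit 'p', reset
Bit 14: prefix='0' (no match yet)
Bit 15: prefix='01' -> emit 'p', reset
Bit 16: prefix='0' (no match yet)
Bit 17: prefix='00' -> emit 'a', reset
Bit 18: prefix='0' (no match yet)
Bit 19: prefix='00' -> emit 'a', reset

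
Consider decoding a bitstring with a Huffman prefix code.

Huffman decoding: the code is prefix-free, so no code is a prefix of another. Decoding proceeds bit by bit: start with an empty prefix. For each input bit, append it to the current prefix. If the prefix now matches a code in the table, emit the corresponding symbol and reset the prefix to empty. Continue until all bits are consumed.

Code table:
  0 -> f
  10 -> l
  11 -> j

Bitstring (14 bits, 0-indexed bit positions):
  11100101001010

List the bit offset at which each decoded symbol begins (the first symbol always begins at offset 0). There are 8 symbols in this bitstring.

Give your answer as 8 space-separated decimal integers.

Bit 0: prefix='1' (no match yet)
Bit 1: prefix='11' -> emit 'j', reset
Bit 2: prefix='1' (no match yet)
Bit 3: prefix='10' -> emit 'l', reset
Bit 4: prefix='0' -> emit 'f', reset
Bit 5: prefix='1' (no match yet)
Bit 6: prefix='10' -> emit 'l', reset
Bit 7: prefix='1' (no match yet)
Bit 8: prefix='10' -> emit 'l', reset
Bit 9: prefix='0' -> emit 'f', reset
Bit 10: prefix='1' (no match yet)
Bit 11: prefix='10' -> emit 'l', reset
Bit 12: prefix='1' (no match yet)
Bit 13: prefix='10' -> emit 'l', reset

Answer: 0 2 4 5 7 9 10 12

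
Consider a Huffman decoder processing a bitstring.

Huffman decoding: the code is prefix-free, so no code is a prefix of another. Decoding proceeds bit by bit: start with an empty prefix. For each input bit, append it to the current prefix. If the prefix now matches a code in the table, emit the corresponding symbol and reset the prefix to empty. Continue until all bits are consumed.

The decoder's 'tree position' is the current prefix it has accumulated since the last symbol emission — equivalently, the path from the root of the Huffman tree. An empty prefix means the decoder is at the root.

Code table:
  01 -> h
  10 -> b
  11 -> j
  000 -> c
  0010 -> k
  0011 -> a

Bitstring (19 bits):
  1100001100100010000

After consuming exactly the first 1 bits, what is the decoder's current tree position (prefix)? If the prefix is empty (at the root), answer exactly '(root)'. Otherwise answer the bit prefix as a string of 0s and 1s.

Bit 0: prefix='1' (no match yet)

Answer: 1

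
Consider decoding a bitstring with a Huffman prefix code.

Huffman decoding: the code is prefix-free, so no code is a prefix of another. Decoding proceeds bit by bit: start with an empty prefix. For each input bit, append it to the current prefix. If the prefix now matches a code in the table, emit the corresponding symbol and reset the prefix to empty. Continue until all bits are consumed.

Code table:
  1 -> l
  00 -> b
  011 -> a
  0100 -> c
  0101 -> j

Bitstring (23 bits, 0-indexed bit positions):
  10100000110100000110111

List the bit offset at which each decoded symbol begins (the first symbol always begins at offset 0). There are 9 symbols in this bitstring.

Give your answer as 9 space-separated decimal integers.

Answer: 0 1 5 7 10 14 16 19 22

Derivation:
Bit 0: prefix='1' -> emit 'l', reset
Bit 1: prefix='0' (no match yet)
Bit 2: prefix='01' (no match yet)
Bit 3: prefix='010' (no match yet)
Bit 4: prefix='0100' -> emit 'c', reset
Bit 5: prefix='0' (no match yet)
Bit 6: prefix='00' -> emit 'b', reset
Bit 7: prefix='0' (no match yet)
Bit 8: prefix='01' (no match yet)
Bit 9: prefix='011' -> emit 'a', reset
Bit 10: prefix='0' (no match yet)
Bit 11: prefix='01' (no match yet)
Bit 12: prefix='010' (no match yet)
Bit 13: prefix='0100' -> emit 'c', reset
Bit 14: prefix='0' (no match yet)
Bit 15: prefix='00' -> emit 'b', reset
Bit 16: prefix='0' (no match yet)
Bit 17: prefix='01' (no match yet)
Bit 18: prefix='011' -> emit 'a', reset
Bit 19: prefix='0' (no match yet)
Bit 20: prefix='01' (no match yet)
Bit 21: prefix='011' -> emit 'a', reset
Bit 22: prefix='1' -> emit 'l', reset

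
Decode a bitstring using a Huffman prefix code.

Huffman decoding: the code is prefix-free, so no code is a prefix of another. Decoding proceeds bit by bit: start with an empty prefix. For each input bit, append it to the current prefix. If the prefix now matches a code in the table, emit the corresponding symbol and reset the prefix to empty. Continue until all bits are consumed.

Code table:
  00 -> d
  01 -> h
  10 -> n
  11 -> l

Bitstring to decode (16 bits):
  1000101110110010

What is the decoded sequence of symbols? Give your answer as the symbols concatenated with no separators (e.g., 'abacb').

Answer: ndnlnldn

Derivation:
Bit 0: prefix='1' (no match yet)
Bit 1: prefix='10' -> emit 'n', reset
Bit 2: prefix='0' (no match yet)
Bit 3: prefix='00' -> emit 'd', reset
Bit 4: prefix='1' (no match yet)
Bit 5: prefix='10' -> emit 'n', reset
Bit 6: prefix='1' (no match yet)
Bit 7: prefix='11' -> emit 'l', reset
Bit 8: prefix='1' (no match yet)
Bit 9: prefix='10' -> emit 'n', reset
Bit 10: prefix='1' (no match yet)
Bit 11: prefix='11' -> emit 'l', reset
Bit 12: prefix='0' (no match yet)
Bit 13: prefix='00' -> emit 'd', reset
Bit 14: prefix='1' (no match yet)
Bit 15: prefix='10' -> emit 'n', reset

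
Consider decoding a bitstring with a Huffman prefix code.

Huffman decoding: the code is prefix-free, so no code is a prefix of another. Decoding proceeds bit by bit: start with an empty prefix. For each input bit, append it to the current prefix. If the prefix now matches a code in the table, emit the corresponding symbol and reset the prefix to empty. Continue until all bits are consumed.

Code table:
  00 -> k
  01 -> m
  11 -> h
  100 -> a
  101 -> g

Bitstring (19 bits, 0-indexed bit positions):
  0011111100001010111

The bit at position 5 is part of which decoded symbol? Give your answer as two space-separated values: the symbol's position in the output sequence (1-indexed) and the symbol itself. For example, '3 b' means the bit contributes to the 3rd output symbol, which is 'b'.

Bit 0: prefix='0' (no match yet)
Bit 1: prefix='00' -> emit 'k', reset
Bit 2: prefix='1' (no match yet)
Bit 3: prefix='11' -> emit 'h', reset
Bit 4: prefix='1' (no match yet)
Bit 5: prefix='11' -> emit 'h', reset
Bit 6: prefix='1' (no match yet)
Bit 7: prefix='11' -> emit 'h', reset
Bit 8: prefix='0' (no match yet)
Bit 9: prefix='00' -> emit 'k', reset

Answer: 3 h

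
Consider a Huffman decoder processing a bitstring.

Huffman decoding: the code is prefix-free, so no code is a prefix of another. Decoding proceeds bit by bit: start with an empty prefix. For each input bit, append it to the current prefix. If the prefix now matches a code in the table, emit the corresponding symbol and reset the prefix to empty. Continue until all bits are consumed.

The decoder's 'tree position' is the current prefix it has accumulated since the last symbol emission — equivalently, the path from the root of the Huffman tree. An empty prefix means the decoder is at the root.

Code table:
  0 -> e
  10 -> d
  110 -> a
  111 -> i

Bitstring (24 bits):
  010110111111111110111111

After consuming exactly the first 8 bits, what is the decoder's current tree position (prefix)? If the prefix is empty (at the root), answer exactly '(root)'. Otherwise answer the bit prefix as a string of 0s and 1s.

Bit 0: prefix='0' -> emit 'e', reset
Bit 1: prefix='1' (no match yet)
Bit 2: prefix='10' -> emit 'd', reset
Bit 3: prefix='1' (no match yet)
Bit 4: prefix='11' (no match yet)
Bit 5: prefix='110' -> emit 'a', reset
Bit 6: prefix='1' (no match yet)
Bit 7: prefix='11' (no match yet)

Answer: 11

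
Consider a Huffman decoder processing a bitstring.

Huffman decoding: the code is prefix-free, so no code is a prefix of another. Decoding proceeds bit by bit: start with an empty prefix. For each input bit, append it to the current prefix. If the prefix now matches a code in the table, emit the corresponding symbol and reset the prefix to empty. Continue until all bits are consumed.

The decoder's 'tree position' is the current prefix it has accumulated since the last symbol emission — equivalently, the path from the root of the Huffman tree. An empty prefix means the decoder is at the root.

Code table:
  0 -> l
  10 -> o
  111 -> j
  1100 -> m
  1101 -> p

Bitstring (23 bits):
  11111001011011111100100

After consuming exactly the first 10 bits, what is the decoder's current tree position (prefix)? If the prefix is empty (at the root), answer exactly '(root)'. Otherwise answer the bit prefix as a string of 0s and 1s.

Answer: 1

Derivation:
Bit 0: prefix='1' (no match yet)
Bit 1: prefix='11' (no match yet)
Bit 2: prefix='111' -> emit 'j', reset
Bit 3: prefix='1' (no match yet)
Bit 4: prefix='11' (no match yet)
Bit 5: prefix='110' (no match yet)
Bit 6: prefix='1100' -> emit 'm', reset
Bit 7: prefix='1' (no match yet)
Bit 8: prefix='10' -> emit 'o', reset
Bit 9: prefix='1' (no match yet)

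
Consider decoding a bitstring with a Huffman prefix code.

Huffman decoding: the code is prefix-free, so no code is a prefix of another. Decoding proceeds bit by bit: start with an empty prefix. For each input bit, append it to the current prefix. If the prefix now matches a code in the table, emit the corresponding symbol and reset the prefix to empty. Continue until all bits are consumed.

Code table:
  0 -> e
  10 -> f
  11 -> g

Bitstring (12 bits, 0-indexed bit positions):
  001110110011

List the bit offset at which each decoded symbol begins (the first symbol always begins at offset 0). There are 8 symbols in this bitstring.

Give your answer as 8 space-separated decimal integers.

Answer: 0 1 2 4 6 8 9 10

Derivation:
Bit 0: prefix='0' -> emit 'e', reset
Bit 1: prefix='0' -> emit 'e', reset
Bit 2: prefix='1' (no match yet)
Bit 3: prefix='11' -> emit 'g', reset
Bit 4: prefix='1' (no match yet)
Bit 5: prefix='10' -> emit 'f', reset
Bit 6: prefix='1' (no match yet)
Bit 7: prefix='11' -> emit 'g', reset
Bit 8: prefix='0' -> emit 'e', reset
Bit 9: prefix='0' -> emit 'e', reset
Bit 10: prefix='1' (no match yet)
Bit 11: prefix='11' -> emit 'g', reset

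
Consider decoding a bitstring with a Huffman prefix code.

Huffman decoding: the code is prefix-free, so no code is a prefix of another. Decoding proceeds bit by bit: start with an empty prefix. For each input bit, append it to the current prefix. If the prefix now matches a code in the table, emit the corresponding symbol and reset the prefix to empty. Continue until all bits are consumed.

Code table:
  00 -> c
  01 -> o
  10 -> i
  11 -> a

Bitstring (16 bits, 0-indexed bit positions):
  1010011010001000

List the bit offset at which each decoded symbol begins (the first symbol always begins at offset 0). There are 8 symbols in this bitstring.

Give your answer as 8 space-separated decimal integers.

Answer: 0 2 4 6 8 10 12 14

Derivation:
Bit 0: prefix='1' (no match yet)
Bit 1: prefix='10' -> emit 'i', reset
Bit 2: prefix='1' (no match yet)
Bit 3: prefix='10' -> emit 'i', reset
Bit 4: prefix='0' (no match yet)
Bit 5: prefix='01' -> emit 'o', reset
Bit 6: prefix='1' (no match yet)
Bit 7: prefix='10' -> emit 'i', reset
Bit 8: prefix='1' (no match yet)
Bit 9: prefix='10' -> emit 'i', reset
Bit 10: prefix='0' (no match yet)
Bit 11: prefix='00' -> emit 'c', reset
Bit 12: prefix='1' (no match yet)
Bit 13: prefix='10' -> emit 'i', reset
Bit 14: prefix='0' (no match yet)
Bit 15: prefix='00' -> emit 'c', reset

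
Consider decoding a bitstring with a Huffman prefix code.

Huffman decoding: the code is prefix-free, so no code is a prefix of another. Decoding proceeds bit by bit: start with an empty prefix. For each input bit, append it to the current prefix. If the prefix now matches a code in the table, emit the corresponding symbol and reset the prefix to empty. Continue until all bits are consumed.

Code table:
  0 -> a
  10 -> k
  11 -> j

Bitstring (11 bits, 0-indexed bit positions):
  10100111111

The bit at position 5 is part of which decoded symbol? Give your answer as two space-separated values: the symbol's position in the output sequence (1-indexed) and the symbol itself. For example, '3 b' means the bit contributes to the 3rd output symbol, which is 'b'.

Bit 0: prefix='1' (no match yet)
Bit 1: prefix='10' -> emit 'k', reset
Bit 2: prefix='1' (no match yet)
Bit 3: prefix='10' -> emit 'k', reset
Bit 4: prefix='0' -> emit 'a', reset
Bit 5: prefix='1' (no match yet)
Bit 6: prefix='11' -> emit 'j', reset
Bit 7: prefix='1' (no match yet)
Bit 8: prefix='11' -> emit 'j', reset
Bit 9: prefix='1' (no match yet)

Answer: 4 j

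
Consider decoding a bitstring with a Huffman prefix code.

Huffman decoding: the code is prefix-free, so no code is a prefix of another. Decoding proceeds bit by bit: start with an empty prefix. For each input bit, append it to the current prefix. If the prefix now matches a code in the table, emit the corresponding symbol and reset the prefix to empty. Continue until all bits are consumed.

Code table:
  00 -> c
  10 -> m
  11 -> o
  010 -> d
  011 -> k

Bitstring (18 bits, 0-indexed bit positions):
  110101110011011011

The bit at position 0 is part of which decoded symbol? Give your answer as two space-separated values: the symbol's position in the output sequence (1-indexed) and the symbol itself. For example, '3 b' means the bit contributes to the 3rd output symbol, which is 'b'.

Bit 0: prefix='1' (no match yet)
Bit 1: prefix='11' -> emit 'o', reset
Bit 2: prefix='0' (no match yet)
Bit 3: prefix='01' (no match yet)
Bit 4: prefix='010' -> emit 'd', reset

Answer: 1 o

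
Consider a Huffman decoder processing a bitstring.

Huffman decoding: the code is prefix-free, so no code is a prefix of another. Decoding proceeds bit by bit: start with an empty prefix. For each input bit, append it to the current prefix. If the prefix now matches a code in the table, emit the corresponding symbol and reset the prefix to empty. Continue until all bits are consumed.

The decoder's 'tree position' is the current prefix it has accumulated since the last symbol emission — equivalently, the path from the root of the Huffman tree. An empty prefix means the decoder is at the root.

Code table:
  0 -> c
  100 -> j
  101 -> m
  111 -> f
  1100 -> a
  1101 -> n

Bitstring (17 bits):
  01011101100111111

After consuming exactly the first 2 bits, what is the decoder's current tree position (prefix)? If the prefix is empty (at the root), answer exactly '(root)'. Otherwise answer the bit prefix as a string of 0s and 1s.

Answer: 1

Derivation:
Bit 0: prefix='0' -> emit 'c', reset
Bit 1: prefix='1' (no match yet)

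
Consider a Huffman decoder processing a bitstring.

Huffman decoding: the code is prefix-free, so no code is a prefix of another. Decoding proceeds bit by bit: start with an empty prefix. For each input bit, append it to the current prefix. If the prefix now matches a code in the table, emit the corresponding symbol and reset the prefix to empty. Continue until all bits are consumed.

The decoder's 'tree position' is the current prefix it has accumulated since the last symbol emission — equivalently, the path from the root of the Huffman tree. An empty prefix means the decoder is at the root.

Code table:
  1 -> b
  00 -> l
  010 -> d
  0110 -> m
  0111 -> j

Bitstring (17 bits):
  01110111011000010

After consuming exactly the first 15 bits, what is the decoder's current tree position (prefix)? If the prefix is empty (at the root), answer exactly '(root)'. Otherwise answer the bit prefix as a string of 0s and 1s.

Bit 0: prefix='0' (no match yet)
Bit 1: prefix='01' (no match yet)
Bit 2: prefix='011' (no match yet)
Bit 3: prefix='0111' -> emit 'j', reset
Bit 4: prefix='0' (no match yet)
Bit 5: prefix='01' (no match yet)
Bit 6: prefix='011' (no match yet)
Bit 7: prefix='0111' -> emit 'j', reset
Bit 8: prefix='0' (no match yet)
Bit 9: prefix='01' (no match yet)
Bit 10: prefix='011' (no match yet)
Bit 11: prefix='0110' -> emit 'm', reset
Bit 12: prefix='0' (no match yet)
Bit 13: prefix='00' -> emit 'l', reset
Bit 14: prefix='0' (no match yet)

Answer: 0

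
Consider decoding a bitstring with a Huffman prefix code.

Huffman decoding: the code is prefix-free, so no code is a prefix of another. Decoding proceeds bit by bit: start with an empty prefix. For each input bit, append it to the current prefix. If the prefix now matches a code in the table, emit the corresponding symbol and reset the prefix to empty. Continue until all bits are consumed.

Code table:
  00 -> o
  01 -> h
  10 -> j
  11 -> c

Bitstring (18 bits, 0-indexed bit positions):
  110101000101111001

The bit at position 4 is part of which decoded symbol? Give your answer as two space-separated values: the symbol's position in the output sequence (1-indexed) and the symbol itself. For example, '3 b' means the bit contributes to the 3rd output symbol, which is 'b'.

Bit 0: prefix='1' (no match yet)
Bit 1: prefix='11' -> emit 'c', reset
Bit 2: prefix='0' (no match yet)
Bit 3: prefix='01' -> emit 'h', reset
Bit 4: prefix='0' (no match yet)
Bit 5: prefix='01' -> emit 'h', reset
Bit 6: prefix='0' (no match yet)
Bit 7: prefix='00' -> emit 'o', reset
Bit 8: prefix='0' (no match yet)

Answer: 3 h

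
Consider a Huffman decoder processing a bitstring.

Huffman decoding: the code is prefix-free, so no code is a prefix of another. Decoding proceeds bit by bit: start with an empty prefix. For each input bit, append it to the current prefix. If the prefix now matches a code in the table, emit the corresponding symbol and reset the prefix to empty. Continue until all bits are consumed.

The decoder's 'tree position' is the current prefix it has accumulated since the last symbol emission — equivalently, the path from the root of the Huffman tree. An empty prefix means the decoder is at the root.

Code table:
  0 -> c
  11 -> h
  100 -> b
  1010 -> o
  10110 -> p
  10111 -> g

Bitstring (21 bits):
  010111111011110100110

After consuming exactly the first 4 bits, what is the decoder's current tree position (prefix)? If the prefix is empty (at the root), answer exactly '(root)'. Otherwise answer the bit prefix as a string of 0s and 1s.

Bit 0: prefix='0' -> emit 'c', reset
Bit 1: prefix='1' (no match yet)
Bit 2: prefix='10' (no match yet)
Bit 3: prefix='101' (no match yet)

Answer: 101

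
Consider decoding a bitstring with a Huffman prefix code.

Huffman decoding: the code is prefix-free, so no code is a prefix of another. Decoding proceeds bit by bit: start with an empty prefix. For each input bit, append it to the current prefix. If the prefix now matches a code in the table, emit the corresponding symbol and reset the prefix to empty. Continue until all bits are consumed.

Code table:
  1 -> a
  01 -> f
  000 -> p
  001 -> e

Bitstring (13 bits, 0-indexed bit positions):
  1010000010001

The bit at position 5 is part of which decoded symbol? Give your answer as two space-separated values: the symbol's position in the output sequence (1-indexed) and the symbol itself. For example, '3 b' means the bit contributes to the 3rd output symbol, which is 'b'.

Bit 0: prefix='1' -> emit 'a', reset
Bit 1: prefix='0' (no match yet)
Bit 2: prefix='01' -> emit 'f', reset
Bit 3: prefix='0' (no match yet)
Bit 4: prefix='00' (no match yet)
Bit 5: prefix='000' -> emit 'p', reset
Bit 6: prefix='0' (no match yet)
Bit 7: prefix='00' (no match yet)
Bit 8: prefix='001' -> emit 'e', reset
Bit 9: prefix='0' (no match yet)

Answer: 3 p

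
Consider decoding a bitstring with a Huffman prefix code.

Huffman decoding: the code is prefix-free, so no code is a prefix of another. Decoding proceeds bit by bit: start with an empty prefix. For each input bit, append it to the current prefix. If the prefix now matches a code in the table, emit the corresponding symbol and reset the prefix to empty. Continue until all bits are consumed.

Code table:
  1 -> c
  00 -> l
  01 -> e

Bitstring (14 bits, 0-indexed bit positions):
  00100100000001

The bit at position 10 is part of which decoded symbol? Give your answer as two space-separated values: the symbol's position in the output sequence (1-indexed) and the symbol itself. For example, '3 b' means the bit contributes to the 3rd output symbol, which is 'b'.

Bit 0: prefix='0' (no match yet)
Bit 1: prefix='00' -> emit 'l', reset
Bit 2: prefix='1' -> emit 'c', reset
Bit 3: prefix='0' (no match yet)
Bit 4: prefix='00' -> emit 'l', reset
Bit 5: prefix='1' -> emit 'c', reset
Bit 6: prefix='0' (no match yet)
Bit 7: prefix='00' -> emit 'l', reset
Bit 8: prefix='0' (no match yet)
Bit 9: prefix='00' -> emit 'l', reset
Bit 10: prefix='0' (no match yet)
Bit 11: prefix='00' -> emit 'l', reset
Bit 12: prefix='0' (no match yet)
Bit 13: prefix='01' -> emit 'e', reset

Answer: 7 l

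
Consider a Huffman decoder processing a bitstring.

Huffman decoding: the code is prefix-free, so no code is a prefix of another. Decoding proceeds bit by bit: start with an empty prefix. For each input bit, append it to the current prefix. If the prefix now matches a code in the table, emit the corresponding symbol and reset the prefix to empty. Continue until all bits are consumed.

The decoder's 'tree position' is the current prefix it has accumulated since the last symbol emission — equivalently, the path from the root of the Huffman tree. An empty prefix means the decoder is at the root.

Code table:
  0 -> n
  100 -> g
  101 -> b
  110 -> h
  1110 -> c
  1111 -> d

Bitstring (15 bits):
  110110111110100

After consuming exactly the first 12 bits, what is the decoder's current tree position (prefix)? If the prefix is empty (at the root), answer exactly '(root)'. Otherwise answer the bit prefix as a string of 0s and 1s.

Answer: 10

Derivation:
Bit 0: prefix='1' (no match yet)
Bit 1: prefix='11' (no match yet)
Bit 2: prefix='110' -> emit 'h', reset
Bit 3: prefix='1' (no match yet)
Bit 4: prefix='11' (no match yet)
Bit 5: prefix='110' -> emit 'h', reset
Bit 6: prefix='1' (no match yet)
Bit 7: prefix='11' (no match yet)
Bit 8: prefix='111' (no match yet)
Bit 9: prefix='1111' -> emit 'd', reset
Bit 10: prefix='1' (no match yet)
Bit 11: prefix='10' (no match yet)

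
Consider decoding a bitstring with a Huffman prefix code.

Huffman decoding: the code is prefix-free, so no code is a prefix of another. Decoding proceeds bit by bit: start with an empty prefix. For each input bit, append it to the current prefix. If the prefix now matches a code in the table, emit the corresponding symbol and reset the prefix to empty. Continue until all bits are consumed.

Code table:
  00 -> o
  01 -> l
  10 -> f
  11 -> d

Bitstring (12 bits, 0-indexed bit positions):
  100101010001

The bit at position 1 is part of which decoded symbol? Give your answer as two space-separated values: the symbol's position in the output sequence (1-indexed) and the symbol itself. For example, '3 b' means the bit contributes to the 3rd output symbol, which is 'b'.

Answer: 1 f

Derivation:
Bit 0: prefix='1' (no match yet)
Bit 1: prefix='10' -> emit 'f', reset
Bit 2: prefix='0' (no match yet)
Bit 3: prefix='01' -> emit 'l', reset
Bit 4: prefix='0' (no match yet)
Bit 5: prefix='01' -> emit 'l', reset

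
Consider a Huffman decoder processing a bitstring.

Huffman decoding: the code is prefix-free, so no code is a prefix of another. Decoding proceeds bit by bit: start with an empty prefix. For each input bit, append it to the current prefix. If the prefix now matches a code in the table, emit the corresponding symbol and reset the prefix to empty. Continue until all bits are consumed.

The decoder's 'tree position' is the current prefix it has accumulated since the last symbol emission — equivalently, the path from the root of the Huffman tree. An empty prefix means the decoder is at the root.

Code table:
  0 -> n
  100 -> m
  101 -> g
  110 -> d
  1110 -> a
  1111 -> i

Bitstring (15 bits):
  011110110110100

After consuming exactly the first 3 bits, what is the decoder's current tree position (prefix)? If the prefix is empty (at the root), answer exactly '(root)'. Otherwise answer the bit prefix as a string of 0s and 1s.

Bit 0: prefix='0' -> emit 'n', reset
Bit 1: prefix='1' (no match yet)
Bit 2: prefix='11' (no match yet)

Answer: 11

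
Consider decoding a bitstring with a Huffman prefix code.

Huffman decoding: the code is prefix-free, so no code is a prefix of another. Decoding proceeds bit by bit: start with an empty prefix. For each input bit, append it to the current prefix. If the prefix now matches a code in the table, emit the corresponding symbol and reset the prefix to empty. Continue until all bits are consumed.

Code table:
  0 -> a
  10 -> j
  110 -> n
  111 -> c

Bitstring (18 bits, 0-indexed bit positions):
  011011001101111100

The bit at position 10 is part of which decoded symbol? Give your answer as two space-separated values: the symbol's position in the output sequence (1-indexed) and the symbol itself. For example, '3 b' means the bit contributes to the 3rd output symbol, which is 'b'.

Answer: 5 n

Derivation:
Bit 0: prefix='0' -> emit 'a', reset
Bit 1: prefix='1' (no match yet)
Bit 2: prefix='11' (no match yet)
Bit 3: prefix='110' -> emit 'n', reset
Bit 4: prefix='1' (no match yet)
Bit 5: prefix='11' (no match yet)
Bit 6: prefix='110' -> emit 'n', reset
Bit 7: prefix='0' -> emit 'a', reset
Bit 8: prefix='1' (no match yet)
Bit 9: prefix='11' (no match yet)
Bit 10: prefix='110' -> emit 'n', reset
Bit 11: prefix='1' (no match yet)
Bit 12: prefix='11' (no match yet)
Bit 13: prefix='111' -> emit 'c', reset
Bit 14: prefix='1' (no match yet)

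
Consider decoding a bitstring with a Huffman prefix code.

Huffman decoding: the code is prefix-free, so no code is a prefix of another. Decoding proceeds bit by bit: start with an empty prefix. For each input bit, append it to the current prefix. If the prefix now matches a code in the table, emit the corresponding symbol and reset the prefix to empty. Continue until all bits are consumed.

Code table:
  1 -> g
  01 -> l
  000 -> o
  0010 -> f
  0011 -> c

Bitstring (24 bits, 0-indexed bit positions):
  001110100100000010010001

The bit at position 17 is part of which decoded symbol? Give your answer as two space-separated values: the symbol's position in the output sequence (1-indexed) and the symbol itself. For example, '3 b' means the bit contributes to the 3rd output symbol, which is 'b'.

Answer: 6 f

Derivation:
Bit 0: prefix='0' (no match yet)
Bit 1: prefix='00' (no match yet)
Bit 2: prefix='001' (no match yet)
Bit 3: prefix='0011' -> emit 'c', reset
Bit 4: prefix='1' -> emit 'g', reset
Bit 5: prefix='0' (no match yet)
Bit 6: prefix='01' -> emit 'l', reset
Bit 7: prefix='0' (no match yet)
Bit 8: prefix='00' (no match yet)
Bit 9: prefix='001' (no match yet)
Bit 10: prefix='0010' -> emit 'f', reset
Bit 11: prefix='0' (no match yet)
Bit 12: prefix='00' (no match yet)
Bit 13: prefix='000' -> emit 'o', reset
Bit 14: prefix='0' (no match yet)
Bit 15: prefix='00' (no match yet)
Bit 16: prefix='001' (no match yet)
Bit 17: prefix='0010' -> emit 'f', reset
Bit 18: prefix='0' (no match yet)
Bit 19: prefix='01' -> emit 'l', reset
Bit 20: prefix='0' (no match yet)
Bit 21: prefix='00' (no match yet)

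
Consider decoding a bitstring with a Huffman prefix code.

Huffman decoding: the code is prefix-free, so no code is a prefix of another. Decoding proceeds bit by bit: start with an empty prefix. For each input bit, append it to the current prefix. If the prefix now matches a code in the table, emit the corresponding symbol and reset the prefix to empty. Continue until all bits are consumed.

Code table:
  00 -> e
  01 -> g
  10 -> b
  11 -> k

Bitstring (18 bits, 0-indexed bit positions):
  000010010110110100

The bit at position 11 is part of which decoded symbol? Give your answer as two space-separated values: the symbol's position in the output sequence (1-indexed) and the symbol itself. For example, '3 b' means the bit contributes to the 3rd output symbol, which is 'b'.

Bit 0: prefix='0' (no match yet)
Bit 1: prefix='00' -> emit 'e', reset
Bit 2: prefix='0' (no match yet)
Bit 3: prefix='00' -> emit 'e', reset
Bit 4: prefix='1' (no match yet)
Bit 5: prefix='10' -> emit 'b', reset
Bit 6: prefix='0' (no match yet)
Bit 7: prefix='01' -> emit 'g', reset
Bit 8: prefix='0' (no match yet)
Bit 9: prefix='01' -> emit 'g', reset
Bit 10: prefix='1' (no match yet)
Bit 11: prefix='10' -> emit 'b', reset
Bit 12: prefix='1' (no match yet)
Bit 13: prefix='11' -> emit 'k', reset
Bit 14: prefix='0' (no match yet)
Bit 15: prefix='01' -> emit 'g', reset

Answer: 6 b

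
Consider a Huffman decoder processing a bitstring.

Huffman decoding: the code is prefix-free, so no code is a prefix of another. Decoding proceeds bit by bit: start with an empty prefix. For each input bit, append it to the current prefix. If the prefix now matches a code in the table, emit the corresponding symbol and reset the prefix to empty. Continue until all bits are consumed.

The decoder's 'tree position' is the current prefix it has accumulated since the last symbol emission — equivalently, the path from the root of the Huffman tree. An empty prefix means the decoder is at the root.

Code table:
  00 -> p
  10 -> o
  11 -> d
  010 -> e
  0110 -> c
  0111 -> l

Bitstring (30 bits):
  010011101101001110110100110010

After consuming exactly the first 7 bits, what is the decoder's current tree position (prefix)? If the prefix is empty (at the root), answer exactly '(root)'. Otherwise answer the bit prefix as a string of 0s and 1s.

Bit 0: prefix='0' (no match yet)
Bit 1: prefix='01' (no match yet)
Bit 2: prefix='010' -> emit 'e', reset
Bit 3: prefix='0' (no match yet)
Bit 4: prefix='01' (no match yet)
Bit 5: prefix='011' (no match yet)
Bit 6: prefix='0111' -> emit 'l', reset

Answer: (root)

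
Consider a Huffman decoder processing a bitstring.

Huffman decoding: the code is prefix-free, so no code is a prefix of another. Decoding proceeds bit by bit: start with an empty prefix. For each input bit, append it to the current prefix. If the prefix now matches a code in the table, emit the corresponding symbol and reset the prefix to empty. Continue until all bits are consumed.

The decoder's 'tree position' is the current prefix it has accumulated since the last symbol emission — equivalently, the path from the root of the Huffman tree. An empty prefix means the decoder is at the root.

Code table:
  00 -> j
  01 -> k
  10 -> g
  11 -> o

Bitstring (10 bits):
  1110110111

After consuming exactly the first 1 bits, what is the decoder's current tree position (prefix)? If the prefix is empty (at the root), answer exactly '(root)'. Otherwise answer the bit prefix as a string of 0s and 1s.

Answer: 1

Derivation:
Bit 0: prefix='1' (no match yet)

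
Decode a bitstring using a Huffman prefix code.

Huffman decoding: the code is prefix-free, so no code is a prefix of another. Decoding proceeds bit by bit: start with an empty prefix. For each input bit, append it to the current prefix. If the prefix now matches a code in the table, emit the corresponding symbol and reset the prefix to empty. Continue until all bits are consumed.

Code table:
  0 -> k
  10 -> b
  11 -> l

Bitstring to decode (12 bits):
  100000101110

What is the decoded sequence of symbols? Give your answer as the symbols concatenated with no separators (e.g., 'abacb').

Bit 0: prefix='1' (no match yet)
Bit 1: prefix='10' -> emit 'b', reset
Bit 2: prefix='0' -> emit 'k', reset
Bit 3: prefix='0' -> emit 'k', reset
Bit 4: prefix='0' -> emit 'k', reset
Bit 5: prefix='0' -> emit 'k', reset
Bit 6: prefix='1' (no match yet)
Bit 7: prefix='10' -> emit 'b', reset
Bit 8: prefix='1' (no match yet)
Bit 9: prefix='11' -> emit 'l', reset
Bit 10: prefix='1' (no match yet)
Bit 11: prefix='10' -> emit 'b', reset

Answer: bkkkkblb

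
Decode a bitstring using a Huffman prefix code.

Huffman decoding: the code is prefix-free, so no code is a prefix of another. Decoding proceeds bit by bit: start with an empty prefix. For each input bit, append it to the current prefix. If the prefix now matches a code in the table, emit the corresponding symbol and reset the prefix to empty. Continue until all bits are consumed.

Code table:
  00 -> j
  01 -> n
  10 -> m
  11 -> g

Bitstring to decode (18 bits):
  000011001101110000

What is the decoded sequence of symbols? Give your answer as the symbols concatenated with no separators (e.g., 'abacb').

Bit 0: prefix='0' (no match yet)
Bit 1: prefix='00' -> emit 'j', reset
Bit 2: prefix='0' (no match yet)
Bit 3: prefix='00' -> emit 'j', reset
Bit 4: prefix='1' (no match yet)
Bit 5: prefix='11' -> emit 'g', reset
Bit 6: prefix='0' (no match yet)
Bit 7: prefix='00' -> emit 'j', reset
Bit 8: prefix='1' (no match yet)
Bit 9: prefix='11' -> emit 'g', reset
Bit 10: prefix='0' (no match yet)
Bit 11: prefix='01' -> emit 'n', reset
Bit 12: prefix='1' (no match yet)
Bit 13: prefix='11' -> emit 'g', reset
Bit 14: prefix='0' (no match yet)
Bit 15: prefix='00' -> emit 'j', reset
Bit 16: prefix='0' (no match yet)
Bit 17: prefix='00' -> emit 'j', reset

Answer: jjgjgngjj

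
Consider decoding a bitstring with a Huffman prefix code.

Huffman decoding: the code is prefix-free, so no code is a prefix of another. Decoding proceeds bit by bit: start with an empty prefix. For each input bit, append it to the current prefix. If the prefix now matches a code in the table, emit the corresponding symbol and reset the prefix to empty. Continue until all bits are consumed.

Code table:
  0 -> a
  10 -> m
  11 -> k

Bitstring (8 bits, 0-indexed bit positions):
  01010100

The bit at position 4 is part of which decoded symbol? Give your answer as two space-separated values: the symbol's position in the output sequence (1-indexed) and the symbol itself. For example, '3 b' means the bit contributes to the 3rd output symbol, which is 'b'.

Answer: 3 m

Derivation:
Bit 0: prefix='0' -> emit 'a', reset
Bit 1: prefix='1' (no match yet)
Bit 2: prefix='10' -> emit 'm', reset
Bit 3: prefix='1' (no match yet)
Bit 4: prefix='10' -> emit 'm', reset
Bit 5: prefix='1' (no match yet)
Bit 6: prefix='10' -> emit 'm', reset
Bit 7: prefix='0' -> emit 'a', reset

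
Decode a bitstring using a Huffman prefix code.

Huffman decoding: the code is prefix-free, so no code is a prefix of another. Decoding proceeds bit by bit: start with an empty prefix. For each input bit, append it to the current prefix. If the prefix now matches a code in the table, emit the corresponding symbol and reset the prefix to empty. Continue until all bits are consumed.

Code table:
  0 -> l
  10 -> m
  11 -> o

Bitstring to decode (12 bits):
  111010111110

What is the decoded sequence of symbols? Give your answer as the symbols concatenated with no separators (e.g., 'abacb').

Answer: ommoom

Derivation:
Bit 0: prefix='1' (no match yet)
Bit 1: prefix='11' -> emit 'o', reset
Bit 2: prefix='1' (no match yet)
Bit 3: prefix='10' -> emit 'm', reset
Bit 4: prefix='1' (no match yet)
Bit 5: prefix='10' -> emit 'm', reset
Bit 6: prefix='1' (no match yet)
Bit 7: prefix='11' -> emit 'o', reset
Bit 8: prefix='1' (no match yet)
Bit 9: prefix='11' -> emit 'o', reset
Bit 10: prefix='1' (no match yet)
Bit 11: prefix='10' -> emit 'm', reset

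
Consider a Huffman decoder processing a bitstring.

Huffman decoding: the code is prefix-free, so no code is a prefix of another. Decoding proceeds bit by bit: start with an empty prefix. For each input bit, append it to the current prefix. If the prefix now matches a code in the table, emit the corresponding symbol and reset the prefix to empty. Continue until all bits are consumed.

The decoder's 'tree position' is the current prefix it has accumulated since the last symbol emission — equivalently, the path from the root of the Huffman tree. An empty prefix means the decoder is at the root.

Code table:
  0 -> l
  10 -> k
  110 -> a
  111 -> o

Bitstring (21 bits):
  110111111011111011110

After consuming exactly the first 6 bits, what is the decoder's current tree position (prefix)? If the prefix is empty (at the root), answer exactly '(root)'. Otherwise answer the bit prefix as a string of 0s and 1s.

Answer: (root)

Derivation:
Bit 0: prefix='1' (no match yet)
Bit 1: prefix='11' (no match yet)
Bit 2: prefix='110' -> emit 'a', reset
Bit 3: prefix='1' (no match yet)
Bit 4: prefix='11' (no match yet)
Bit 5: prefix='111' -> emit 'o', reset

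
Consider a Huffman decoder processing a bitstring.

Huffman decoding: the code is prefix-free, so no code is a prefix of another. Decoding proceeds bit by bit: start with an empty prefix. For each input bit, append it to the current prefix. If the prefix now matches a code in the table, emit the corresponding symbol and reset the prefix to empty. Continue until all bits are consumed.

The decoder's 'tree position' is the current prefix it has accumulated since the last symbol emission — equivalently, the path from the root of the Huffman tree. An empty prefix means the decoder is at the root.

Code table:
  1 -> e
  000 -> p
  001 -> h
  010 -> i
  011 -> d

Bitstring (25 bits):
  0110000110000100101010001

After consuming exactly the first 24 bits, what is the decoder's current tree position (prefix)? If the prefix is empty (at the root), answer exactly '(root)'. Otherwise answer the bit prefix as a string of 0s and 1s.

Bit 0: prefix='0' (no match yet)
Bit 1: prefix='01' (no match yet)
Bit 2: prefix='011' -> emit 'd', reset
Bit 3: prefix='0' (no match yet)
Bit 4: prefix='00' (no match yet)
Bit 5: prefix='000' -> emit 'p', reset
Bit 6: prefix='0' (no match yet)
Bit 7: prefix='01' (no match yet)
Bit 8: prefix='011' -> emit 'd', reset
Bit 9: prefix='0' (no match yet)
Bit 10: prefix='00' (no match yet)
Bit 11: prefix='000' -> emit 'p', reset
Bit 12: prefix='0' (no match yet)
Bit 13: prefix='01' (no match yet)
Bit 14: prefix='010' -> emit 'i', reset
Bit 15: prefix='0' (no match yet)
Bit 16: prefix='01' (no match yet)
Bit 17: prefix='010' -> emit 'i', reset
Bit 18: prefix='1' -> emit 'e', reset
Bit 19: prefix='0' (no match yet)
Bit 20: prefix='01' (no match yet)
Bit 21: prefix='010' -> emit 'i', reset
Bit 22: prefix='0' (no match yet)
Bit 23: prefix='00' (no match yet)

Answer: 00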